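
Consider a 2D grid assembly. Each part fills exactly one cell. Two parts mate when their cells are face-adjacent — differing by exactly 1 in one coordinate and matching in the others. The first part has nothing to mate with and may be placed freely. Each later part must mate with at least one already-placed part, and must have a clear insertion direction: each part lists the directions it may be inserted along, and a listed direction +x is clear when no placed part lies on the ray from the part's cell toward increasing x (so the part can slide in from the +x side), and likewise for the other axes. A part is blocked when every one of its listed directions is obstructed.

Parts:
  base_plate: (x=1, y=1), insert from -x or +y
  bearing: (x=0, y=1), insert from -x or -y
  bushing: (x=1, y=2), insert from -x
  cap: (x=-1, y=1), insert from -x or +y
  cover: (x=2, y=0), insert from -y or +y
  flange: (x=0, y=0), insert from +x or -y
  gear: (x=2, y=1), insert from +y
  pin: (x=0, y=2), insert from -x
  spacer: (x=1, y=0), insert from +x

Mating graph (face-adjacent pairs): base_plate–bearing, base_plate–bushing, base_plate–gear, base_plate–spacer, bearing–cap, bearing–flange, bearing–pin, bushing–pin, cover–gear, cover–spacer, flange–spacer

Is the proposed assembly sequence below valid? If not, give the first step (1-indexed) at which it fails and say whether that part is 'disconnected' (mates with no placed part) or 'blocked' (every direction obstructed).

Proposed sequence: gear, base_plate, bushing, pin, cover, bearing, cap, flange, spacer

Invalid at step 9 (blocked)

1. gear@(2, 1) [+y clear] — {gear}
2. base_plate@(1, 1) [-x clear] — {base_plate, gear}
3. bushing@(1, 2) [-x clear] — {base_plate, bushing, gear}
4. pin@(0, 2) [-x clear] — {base_plate, bushing, gear, pin}
5. cover@(2, 0) [-y clear] — {base_plate, bushing, cover, gear, pin}
6. bearing@(0, 1) [-x clear] — {base_plate, bearing, bushing, cover, gear, pin}
7. cap@(-1, 1) [-x clear] — {base_plate, bearing, bushing, cap, cover, gear, pin}
8. flange@(0, 0) [-y clear] — {base_plate, bearing, bushing, cap, cover, flange, gear, pin}
9. spacer@(1, 0) — +x all obstructed ⇒ blocked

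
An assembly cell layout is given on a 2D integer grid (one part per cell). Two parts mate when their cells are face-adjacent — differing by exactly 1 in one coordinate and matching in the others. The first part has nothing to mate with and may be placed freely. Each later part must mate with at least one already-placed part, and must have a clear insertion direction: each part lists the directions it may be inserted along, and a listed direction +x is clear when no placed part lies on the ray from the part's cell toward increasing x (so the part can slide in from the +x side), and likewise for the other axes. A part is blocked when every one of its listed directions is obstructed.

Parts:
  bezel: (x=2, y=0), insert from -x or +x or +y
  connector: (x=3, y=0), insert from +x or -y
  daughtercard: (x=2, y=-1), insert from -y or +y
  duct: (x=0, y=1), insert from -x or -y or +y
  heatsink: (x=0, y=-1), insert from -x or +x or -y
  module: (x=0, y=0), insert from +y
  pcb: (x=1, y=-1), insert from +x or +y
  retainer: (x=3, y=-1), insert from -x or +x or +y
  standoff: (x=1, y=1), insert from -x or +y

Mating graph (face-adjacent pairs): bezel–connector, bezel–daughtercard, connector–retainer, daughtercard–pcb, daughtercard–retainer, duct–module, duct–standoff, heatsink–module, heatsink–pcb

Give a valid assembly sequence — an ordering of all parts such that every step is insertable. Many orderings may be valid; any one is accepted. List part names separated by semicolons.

pcb; heatsink; daughtercard; module; retainer; duct; connector; bezel; standoff

1. pcb@(1, -1) [+x clear] — {pcb}
2. heatsink@(0, -1) [-x clear] — {heatsink, pcb}
3. daughtercard@(2, -1) [-y clear] — {daughtercard, heatsink, pcb}
4. module@(0, 0) [+y clear] — {daughtercard, heatsink, module, pcb}
5. retainer@(3, -1) [+x clear] — {daughtercard, heatsink, module, pcb, retainer}
6. duct@(0, 1) [-x clear] — {daughtercard, duct, heatsink, module, pcb, retainer}
7. connector@(3, 0) [+x clear] — {connector, daughtercard, duct, heatsink, module, pcb, retainer}
8. bezel@(2, 0) [+y clear] — {bezel, connector, daughtercard, duct, heatsink, module, pcb, retainer}
9. standoff@(1, 1) [+y clear] — {bezel, connector, daughtercard, duct, heatsink, module, pcb, retainer, standoff}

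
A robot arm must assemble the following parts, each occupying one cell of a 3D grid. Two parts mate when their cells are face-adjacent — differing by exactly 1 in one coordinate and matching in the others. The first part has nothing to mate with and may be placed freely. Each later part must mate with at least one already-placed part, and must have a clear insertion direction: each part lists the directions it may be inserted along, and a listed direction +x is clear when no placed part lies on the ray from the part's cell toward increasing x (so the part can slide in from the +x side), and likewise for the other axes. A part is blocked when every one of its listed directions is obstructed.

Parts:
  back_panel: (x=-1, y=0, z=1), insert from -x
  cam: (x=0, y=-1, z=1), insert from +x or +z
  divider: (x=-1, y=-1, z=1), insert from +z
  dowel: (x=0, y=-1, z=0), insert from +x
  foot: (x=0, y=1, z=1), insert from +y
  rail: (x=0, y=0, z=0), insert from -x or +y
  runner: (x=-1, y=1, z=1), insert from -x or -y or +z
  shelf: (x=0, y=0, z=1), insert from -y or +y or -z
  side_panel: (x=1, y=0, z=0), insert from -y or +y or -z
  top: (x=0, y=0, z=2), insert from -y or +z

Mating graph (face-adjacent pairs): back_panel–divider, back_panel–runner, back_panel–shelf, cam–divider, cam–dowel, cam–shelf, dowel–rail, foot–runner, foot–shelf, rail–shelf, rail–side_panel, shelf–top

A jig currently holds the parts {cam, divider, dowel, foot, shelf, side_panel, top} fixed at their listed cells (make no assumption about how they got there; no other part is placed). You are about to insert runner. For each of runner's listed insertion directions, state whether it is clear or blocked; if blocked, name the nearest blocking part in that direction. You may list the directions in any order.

+z: clear; -x: clear; -y: blocked by divider

-x: ray from runner(-1, 1, 1) has no placed part ⇒ clear
-y: nearest on ray is divider@(-1, -1, 1) ⇒ blocked
+z: ray from runner(-1, 1, 1) has no placed part ⇒ clear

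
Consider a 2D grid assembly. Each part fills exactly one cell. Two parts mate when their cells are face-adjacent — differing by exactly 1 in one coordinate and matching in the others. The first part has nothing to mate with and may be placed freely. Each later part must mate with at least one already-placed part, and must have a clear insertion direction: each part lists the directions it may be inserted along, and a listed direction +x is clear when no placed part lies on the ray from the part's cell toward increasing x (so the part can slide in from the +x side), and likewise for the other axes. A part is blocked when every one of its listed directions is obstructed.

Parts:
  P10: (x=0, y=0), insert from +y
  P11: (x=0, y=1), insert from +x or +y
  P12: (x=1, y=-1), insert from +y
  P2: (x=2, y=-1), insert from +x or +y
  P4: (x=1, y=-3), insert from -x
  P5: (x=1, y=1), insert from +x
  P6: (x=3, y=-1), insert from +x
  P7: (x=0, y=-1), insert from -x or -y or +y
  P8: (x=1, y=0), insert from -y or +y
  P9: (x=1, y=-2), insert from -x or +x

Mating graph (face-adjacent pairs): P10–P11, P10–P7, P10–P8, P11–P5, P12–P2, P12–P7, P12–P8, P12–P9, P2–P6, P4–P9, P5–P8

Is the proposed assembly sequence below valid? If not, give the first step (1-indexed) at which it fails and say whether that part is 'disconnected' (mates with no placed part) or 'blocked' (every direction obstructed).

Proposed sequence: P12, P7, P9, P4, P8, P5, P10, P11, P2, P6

1. P12@(1, -1) [+y clear] — {P12}
2. P7@(0, -1) [-x clear] — {P12, P7}
3. P9@(1, -2) [-x clear] — {P12, P7, P9}
4. P4@(1, -3) [-x clear] — {P12, P4, P7, P9}
5. P8@(1, 0) [+y clear] — {P12, P4, P7, P8, P9}
6. P5@(1, 1) [+x clear] — {P12, P4, P5, P7, P8, P9}
7. P10@(0, 0) [+y clear] — {P10, P12, P4, P5, P7, P8, P9}
8. P11@(0, 1) [+y clear] — {P10, P11, P12, P4, P5, P7, P8, P9}
9. P2@(2, -1) [+x clear] — {P10, P11, P12, P2, P4, P5, P7, P8, P9}
10. P6@(3, -1) [+x clear] — {P10, P11, P12, P2, P4, P5, P6, P7, P8, P9}

Valid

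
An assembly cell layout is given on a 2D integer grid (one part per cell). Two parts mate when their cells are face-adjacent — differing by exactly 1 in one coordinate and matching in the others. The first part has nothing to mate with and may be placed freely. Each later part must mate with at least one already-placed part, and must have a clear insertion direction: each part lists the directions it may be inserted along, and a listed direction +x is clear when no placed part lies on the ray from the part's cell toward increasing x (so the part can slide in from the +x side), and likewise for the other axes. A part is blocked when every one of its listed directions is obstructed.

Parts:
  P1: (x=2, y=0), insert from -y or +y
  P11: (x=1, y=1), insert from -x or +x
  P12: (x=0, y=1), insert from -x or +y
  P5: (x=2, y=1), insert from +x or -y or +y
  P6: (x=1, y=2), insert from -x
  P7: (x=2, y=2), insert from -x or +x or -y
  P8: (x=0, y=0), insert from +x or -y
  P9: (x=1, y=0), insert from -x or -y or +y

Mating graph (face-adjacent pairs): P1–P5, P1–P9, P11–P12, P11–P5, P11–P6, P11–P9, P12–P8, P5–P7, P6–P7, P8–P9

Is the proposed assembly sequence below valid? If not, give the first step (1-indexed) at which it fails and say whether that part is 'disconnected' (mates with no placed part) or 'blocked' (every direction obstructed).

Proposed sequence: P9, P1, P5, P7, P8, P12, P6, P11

1. P9@(1, 0) [-x clear] — {P9}
2. P1@(2, 0) [-y clear] — {P1, P9}
3. P5@(2, 1) [+x clear] — {P1, P5, P9}
4. P7@(2, 2) [-x clear] — {P1, P5, P7, P9}
5. P8@(0, 0) [-y clear] — {P1, P5, P7, P8, P9}
6. P12@(0, 1) [-x clear] — {P1, P12, P5, P7, P8, P9}
7. P6@(1, 2) [-x clear] — {P1, P12, P5, P6, P7, P8, P9}
8. P11@(1, 1) — -x/+x all obstructed ⇒ blocked

Invalid at step 8 (blocked)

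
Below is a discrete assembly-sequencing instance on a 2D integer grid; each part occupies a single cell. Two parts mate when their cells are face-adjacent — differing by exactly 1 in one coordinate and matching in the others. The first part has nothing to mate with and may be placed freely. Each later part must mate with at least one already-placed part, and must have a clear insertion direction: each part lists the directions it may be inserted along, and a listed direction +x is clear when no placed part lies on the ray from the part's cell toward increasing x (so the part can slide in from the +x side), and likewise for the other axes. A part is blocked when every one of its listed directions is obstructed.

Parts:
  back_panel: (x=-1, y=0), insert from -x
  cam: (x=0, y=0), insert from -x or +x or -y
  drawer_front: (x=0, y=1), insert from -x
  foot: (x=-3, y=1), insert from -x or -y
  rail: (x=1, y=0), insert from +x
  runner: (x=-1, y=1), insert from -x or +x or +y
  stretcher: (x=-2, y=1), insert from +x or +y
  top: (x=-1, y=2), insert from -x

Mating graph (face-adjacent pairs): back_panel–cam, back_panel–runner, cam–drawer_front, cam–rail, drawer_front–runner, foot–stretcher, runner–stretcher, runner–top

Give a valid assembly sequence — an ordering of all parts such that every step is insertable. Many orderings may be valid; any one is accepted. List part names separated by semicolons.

cam; rail; back_panel; drawer_front; runner; stretcher; foot; top

1. cam@(0, 0) [-x clear] — {cam}
2. rail@(1, 0) [+x clear] — {cam, rail}
3. back_panel@(-1, 0) [-x clear] — {back_panel, cam, rail}
4. drawer_front@(0, 1) [-x clear] — {back_panel, cam, drawer_front, rail}
5. runner@(-1, 1) [-x clear] — {back_panel, cam, drawer_front, rail, runner}
6. stretcher@(-2, 1) [+y clear] — {back_panel, cam, drawer_front, rail, runner, stretcher}
7. foot@(-3, 1) [-x clear] — {back_panel, cam, drawer_front, foot, rail, runner, stretcher}
8. top@(-1, 2) [-x clear] — {back_panel, cam, drawer_front, foot, rail, runner, stretcher, top}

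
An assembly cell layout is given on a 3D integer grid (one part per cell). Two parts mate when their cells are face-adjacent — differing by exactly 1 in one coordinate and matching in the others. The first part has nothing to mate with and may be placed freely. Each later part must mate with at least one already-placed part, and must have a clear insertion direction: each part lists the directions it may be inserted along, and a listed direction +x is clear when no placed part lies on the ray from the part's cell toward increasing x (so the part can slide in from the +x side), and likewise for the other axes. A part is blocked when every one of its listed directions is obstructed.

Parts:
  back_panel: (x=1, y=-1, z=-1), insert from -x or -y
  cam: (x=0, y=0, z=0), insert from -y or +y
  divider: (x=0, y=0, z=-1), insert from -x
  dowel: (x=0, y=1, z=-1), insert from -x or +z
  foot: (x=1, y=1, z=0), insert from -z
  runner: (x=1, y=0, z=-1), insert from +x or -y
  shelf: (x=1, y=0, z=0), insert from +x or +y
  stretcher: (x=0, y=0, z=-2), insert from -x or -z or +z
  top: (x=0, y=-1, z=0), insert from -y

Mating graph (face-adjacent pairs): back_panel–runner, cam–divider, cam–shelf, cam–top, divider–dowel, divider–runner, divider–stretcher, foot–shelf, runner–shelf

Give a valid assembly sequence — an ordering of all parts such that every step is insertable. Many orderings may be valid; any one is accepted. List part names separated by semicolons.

cam; top; divider; dowel; runner; back_panel; stretcher; shelf; foot

1. cam@(0, 0, 0) [-y clear] — {cam}
2. top@(0, -1, 0) [-y clear] — {cam, top}
3. divider@(0, 0, -1) [-x clear] — {cam, divider, top}
4. dowel@(0, 1, -1) [-x clear] — {cam, divider, dowel, top}
5. runner@(1, 0, -1) [+x clear] — {cam, divider, dowel, runner, top}
6. back_panel@(1, -1, -1) [-x clear] — {back_panel, cam, divider, dowel, runner, top}
7. stretcher@(0, 0, -2) [-x clear] — {back_panel, cam, divider, dowel, runner, stretcher, top}
8. shelf@(1, 0, 0) [+x clear] — {back_panel, cam, divider, dowel, runner, shelf, stretcher, top}
9. foot@(1, 1, 0) [-z clear] — {back_panel, cam, divider, dowel, foot, runner, shelf, stretcher, top}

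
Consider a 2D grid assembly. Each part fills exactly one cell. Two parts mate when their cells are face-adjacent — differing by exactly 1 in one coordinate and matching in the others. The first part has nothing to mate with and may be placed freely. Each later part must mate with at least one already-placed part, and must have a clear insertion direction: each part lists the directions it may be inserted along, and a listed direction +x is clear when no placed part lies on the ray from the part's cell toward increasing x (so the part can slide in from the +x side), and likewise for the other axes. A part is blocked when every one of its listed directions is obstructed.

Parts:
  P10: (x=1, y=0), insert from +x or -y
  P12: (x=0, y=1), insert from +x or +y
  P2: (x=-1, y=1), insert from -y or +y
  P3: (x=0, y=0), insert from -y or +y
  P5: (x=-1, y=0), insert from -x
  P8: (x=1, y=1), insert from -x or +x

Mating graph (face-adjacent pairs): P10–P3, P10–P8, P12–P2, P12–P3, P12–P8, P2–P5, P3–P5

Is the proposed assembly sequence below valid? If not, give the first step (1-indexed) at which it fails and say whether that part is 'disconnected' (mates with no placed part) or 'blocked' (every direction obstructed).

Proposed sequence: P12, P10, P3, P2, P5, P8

1. P12@(0, 1) [+x clear] — {P12}
2. P10@(1, 0) — no placed neighbour ⇒ disconnected

Invalid at step 2 (disconnected)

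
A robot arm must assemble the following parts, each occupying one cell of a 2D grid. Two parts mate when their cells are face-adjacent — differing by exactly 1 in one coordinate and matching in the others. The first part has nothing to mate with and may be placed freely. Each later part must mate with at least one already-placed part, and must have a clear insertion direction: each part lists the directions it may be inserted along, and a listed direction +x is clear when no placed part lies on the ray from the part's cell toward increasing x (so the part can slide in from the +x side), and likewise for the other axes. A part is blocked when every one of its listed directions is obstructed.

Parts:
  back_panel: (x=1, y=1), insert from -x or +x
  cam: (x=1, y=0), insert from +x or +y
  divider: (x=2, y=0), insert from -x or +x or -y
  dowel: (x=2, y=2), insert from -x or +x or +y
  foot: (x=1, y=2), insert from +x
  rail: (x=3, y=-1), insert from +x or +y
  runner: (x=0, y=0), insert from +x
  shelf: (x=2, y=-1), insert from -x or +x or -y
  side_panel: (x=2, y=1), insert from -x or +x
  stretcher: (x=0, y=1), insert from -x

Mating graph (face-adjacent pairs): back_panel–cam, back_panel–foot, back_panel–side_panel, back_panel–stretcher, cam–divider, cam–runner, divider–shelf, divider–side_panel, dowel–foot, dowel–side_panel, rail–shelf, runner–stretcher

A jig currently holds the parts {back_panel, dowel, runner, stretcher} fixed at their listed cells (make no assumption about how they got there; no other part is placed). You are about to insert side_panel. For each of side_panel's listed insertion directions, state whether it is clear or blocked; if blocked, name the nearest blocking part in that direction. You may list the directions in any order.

-x: nearest on ray is back_panel@(1, 1) ⇒ blocked
+x: ray from side_panel(2, 1) has no placed part ⇒ clear

+x: clear; -x: blocked by back_panel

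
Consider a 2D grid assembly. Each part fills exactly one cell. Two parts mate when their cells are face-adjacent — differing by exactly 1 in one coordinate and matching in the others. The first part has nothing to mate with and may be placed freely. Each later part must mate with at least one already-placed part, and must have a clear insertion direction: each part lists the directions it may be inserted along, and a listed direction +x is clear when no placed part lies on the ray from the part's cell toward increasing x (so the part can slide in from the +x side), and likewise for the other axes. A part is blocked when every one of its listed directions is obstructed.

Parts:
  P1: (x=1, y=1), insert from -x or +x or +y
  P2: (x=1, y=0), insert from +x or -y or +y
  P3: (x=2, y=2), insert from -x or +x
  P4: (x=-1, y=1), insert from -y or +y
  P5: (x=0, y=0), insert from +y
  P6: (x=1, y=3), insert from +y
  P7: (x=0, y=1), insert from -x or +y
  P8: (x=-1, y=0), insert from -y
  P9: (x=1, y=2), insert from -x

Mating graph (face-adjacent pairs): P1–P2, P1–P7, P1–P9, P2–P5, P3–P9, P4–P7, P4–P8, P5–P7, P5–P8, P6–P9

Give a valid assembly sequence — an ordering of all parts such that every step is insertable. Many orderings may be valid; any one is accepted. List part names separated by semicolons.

P9; P6; P3; P1; P2; P5; P8; P4; P7

1. P9@(1, 2) [-x clear] — {P9}
2. P6@(1, 3) [+y clear] — {P6, P9}
3. P3@(2, 2) [+x clear] — {P3, P6, P9}
4. P1@(1, 1) [-x clear] — {P1, P3, P6, P9}
5. P2@(1, 0) [+x clear] — {P1, P2, P3, P6, P9}
6. P5@(0, 0) [+y clear] — {P1, P2, P3, P5, P6, P9}
7. P8@(-1, 0) [-y clear] — {P1, P2, P3, P5, P6, P8, P9}
8. P4@(-1, 1) [+y clear] — {P1, P2, P3, P4, P5, P6, P8, P9}
9. P7@(0, 1) [+y clear] — {P1, P2, P3, P4, P5, P6, P7, P8, P9}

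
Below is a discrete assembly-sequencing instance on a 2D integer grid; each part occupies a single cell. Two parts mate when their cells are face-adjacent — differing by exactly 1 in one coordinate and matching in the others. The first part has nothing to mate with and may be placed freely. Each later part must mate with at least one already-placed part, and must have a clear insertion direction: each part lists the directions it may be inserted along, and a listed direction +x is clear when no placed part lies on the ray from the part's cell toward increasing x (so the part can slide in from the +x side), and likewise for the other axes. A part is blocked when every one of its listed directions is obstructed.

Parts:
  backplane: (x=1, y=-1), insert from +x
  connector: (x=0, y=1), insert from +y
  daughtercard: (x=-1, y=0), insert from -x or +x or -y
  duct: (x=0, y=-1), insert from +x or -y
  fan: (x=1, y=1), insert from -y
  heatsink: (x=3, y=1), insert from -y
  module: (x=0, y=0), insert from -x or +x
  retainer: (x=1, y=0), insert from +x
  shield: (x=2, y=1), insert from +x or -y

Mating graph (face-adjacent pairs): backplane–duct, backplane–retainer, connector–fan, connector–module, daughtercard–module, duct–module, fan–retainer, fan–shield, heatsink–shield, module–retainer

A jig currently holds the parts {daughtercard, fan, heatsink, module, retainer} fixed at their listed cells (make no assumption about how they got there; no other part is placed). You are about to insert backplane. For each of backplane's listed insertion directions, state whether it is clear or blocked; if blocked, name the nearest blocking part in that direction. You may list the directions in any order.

+x: clear

+x: ray from backplane(1, -1) has no placed part ⇒ clear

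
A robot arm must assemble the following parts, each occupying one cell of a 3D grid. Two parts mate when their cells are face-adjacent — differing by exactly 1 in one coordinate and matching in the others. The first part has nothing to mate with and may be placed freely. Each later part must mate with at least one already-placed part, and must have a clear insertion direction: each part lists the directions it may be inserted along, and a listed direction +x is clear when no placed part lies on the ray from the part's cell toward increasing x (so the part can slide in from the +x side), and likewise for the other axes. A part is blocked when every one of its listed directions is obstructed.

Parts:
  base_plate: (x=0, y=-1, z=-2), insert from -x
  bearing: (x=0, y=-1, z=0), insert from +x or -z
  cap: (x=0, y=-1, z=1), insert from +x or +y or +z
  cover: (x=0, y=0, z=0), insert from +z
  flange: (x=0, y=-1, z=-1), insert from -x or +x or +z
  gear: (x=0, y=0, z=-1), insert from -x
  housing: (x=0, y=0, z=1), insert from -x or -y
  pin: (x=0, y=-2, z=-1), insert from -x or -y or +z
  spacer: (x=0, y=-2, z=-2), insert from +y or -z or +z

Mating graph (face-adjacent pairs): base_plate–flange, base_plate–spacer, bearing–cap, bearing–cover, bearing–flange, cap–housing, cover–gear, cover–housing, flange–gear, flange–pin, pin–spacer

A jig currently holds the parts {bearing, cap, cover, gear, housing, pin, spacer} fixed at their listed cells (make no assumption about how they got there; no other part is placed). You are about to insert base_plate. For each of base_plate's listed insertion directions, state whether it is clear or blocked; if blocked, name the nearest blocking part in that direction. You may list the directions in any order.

-x: ray from base_plate(0, -1, -2) has no placed part ⇒ clear

-x: clear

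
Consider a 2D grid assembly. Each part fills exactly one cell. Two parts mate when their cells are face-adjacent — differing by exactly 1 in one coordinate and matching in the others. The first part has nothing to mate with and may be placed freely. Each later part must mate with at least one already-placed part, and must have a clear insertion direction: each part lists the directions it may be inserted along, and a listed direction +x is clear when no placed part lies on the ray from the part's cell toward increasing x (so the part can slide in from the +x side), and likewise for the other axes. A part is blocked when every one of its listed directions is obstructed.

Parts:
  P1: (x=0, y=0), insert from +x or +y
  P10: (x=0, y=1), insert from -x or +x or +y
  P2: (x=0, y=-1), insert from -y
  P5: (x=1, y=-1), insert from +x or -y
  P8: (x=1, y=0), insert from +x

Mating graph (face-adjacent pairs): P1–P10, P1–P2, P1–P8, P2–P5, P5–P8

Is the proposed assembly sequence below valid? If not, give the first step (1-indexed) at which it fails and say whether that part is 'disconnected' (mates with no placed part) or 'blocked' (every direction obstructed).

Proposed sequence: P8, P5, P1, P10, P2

Valid

1. P8@(1, 0) [+x clear] — {P8}
2. P5@(1, -1) [+x clear] — {P5, P8}
3. P1@(0, 0) [+y clear] — {P1, P5, P8}
4. P10@(0, 1) [-x clear] — {P1, P10, P5, P8}
5. P2@(0, -1) [-y clear] — {P1, P10, P2, P5, P8}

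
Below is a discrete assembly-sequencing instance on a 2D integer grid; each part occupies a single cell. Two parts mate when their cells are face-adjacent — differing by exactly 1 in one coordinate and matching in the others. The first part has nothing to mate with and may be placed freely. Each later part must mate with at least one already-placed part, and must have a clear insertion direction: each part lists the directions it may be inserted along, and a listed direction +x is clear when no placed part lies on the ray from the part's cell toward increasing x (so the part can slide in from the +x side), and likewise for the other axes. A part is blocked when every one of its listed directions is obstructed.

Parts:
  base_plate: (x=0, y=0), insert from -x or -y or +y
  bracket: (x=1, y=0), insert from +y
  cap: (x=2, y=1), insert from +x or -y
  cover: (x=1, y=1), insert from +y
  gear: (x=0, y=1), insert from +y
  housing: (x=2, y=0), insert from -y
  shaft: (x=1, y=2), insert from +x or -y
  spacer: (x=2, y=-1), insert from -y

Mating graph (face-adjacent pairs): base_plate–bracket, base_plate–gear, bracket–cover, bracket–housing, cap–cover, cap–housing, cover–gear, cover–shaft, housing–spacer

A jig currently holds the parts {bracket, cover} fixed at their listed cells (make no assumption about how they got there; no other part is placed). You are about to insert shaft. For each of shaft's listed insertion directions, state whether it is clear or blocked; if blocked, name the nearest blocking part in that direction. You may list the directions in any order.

+x: clear; -y: blocked by cover

+x: ray from shaft(1, 2) has no placed part ⇒ clear
-y: nearest on ray is cover@(1, 1) ⇒ blocked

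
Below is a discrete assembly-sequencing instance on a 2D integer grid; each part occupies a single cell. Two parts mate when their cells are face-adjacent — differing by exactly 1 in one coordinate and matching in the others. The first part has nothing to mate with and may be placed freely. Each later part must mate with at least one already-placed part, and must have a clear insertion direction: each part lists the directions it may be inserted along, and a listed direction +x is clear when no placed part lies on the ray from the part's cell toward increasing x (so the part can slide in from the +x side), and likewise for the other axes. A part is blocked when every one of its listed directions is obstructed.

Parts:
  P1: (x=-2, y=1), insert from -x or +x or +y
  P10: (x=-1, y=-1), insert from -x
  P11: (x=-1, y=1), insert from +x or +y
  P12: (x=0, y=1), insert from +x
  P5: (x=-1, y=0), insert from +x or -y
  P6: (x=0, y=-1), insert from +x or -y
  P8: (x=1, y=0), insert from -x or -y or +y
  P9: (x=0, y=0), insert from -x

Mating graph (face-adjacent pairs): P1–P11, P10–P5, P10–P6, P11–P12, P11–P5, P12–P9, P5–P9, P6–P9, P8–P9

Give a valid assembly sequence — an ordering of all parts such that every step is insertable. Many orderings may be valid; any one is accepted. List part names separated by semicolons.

P1; P11; P12; P9; P8; P6; P5; P10

1. P1@(-2, 1) [-x clear] — {P1}
2. P11@(-1, 1) [+x clear] — {P1, P11}
3. P12@(0, 1) [+x clear] — {P1, P11, P12}
4. P9@(0, 0) [-x clear] — {P1, P11, P12, P9}
5. P8@(1, 0) [-y clear] — {P1, P11, P12, P8, P9}
6. P6@(0, -1) [+x clear] — {P1, P11, P12, P6, P8, P9}
7. P5@(-1, 0) [-y clear] — {P1, P11, P12, P5, P6, P8, P9}
8. P10@(-1, -1) [-x clear] — {P1, P10, P11, P12, P5, P6, P8, P9}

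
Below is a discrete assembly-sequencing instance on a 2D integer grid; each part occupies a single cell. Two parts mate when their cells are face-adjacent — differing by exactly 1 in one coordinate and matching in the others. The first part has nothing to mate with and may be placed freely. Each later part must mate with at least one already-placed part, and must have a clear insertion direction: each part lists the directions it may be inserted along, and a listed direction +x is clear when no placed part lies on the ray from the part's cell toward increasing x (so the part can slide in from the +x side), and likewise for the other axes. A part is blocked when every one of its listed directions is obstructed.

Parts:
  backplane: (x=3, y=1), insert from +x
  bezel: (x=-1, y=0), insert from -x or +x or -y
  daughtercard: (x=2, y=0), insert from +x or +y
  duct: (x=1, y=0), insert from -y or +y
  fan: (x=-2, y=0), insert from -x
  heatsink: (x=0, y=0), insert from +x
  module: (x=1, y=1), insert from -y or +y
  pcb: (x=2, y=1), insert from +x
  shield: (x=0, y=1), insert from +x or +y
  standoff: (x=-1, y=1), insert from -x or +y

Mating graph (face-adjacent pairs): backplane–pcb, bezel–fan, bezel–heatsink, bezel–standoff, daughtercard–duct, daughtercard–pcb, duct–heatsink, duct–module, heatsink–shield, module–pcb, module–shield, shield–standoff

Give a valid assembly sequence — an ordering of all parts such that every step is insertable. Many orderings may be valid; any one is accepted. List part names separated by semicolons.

1. bezel@(-1, 0) [-x clear] — {bezel}
2. fan@(-2, 0) [-x clear] — {bezel, fan}
3. heatsink@(0, 0) [+x clear] — {bezel, fan, heatsink}
4. shield@(0, 1) [+x clear] — {bezel, fan, heatsink, shield}
5. standoff@(-1, 1) [-x clear] — {bezel, fan, heatsink, shield, standoff}
6. duct@(1, 0) [-y clear] — {bezel, duct, fan, heatsink, shield, standoff}
7. daughtercard@(2, 0) [+x clear] — {bezel, daughtercard, duct, fan, heatsink, shield, standoff}
8. pcb@(2, 1) [+x clear] — {bezel, daughtercard, duct, fan, heatsink, pcb, shield, standoff}
9. backplane@(3, 1) [+x clear] — {backplane, bezel, daughtercard, duct, fan, heatsink, pcb, shield, standoff}
10. module@(1, 1) [+y clear] — {backplane, bezel, daughtercard, duct, fan, heatsink, module, pcb, shield, standoff}

bezel; fan; heatsink; shield; standoff; duct; daughtercard; pcb; backplane; module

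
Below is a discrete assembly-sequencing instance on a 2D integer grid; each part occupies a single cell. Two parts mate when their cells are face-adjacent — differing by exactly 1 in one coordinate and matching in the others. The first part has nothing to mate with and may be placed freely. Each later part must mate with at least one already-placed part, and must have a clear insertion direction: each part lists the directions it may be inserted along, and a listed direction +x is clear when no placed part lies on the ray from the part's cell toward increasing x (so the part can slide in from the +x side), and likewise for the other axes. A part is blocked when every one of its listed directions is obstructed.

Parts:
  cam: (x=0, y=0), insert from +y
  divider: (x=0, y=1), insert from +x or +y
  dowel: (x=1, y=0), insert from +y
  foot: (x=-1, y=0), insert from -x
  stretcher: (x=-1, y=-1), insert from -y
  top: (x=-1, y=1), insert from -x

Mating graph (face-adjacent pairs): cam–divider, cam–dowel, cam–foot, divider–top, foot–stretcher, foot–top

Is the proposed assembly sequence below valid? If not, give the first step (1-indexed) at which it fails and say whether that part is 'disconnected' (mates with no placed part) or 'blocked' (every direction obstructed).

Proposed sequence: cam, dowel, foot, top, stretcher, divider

1. cam@(0, 0) [+y clear] — {cam}
2. dowel@(1, 0) [+y clear] — {cam, dowel}
3. foot@(-1, 0) [-x clear] — {cam, dowel, foot}
4. top@(-1, 1) [-x clear] — {cam, dowel, foot, top}
5. stretcher@(-1, -1) [-y clear] — {cam, dowel, foot, stretcher, top}
6. divider@(0, 1) [+x clear] — {cam, divider, dowel, foot, stretcher, top}

Valid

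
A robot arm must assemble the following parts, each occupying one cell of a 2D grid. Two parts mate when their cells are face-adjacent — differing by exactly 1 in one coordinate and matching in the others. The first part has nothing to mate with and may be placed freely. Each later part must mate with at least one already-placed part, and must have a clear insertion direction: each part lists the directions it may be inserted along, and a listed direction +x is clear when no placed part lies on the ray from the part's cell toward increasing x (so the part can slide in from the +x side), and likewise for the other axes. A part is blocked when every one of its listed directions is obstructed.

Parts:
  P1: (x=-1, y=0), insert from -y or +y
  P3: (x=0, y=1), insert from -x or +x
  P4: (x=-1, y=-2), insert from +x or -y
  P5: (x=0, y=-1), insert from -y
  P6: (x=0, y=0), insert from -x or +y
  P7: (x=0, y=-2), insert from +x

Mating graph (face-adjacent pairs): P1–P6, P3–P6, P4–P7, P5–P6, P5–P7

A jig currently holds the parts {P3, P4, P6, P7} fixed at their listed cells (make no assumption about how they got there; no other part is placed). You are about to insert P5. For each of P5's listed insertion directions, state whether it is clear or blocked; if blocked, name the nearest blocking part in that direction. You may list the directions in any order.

-y: nearest on ray is P7@(0, -2) ⇒ blocked

-y: blocked by P7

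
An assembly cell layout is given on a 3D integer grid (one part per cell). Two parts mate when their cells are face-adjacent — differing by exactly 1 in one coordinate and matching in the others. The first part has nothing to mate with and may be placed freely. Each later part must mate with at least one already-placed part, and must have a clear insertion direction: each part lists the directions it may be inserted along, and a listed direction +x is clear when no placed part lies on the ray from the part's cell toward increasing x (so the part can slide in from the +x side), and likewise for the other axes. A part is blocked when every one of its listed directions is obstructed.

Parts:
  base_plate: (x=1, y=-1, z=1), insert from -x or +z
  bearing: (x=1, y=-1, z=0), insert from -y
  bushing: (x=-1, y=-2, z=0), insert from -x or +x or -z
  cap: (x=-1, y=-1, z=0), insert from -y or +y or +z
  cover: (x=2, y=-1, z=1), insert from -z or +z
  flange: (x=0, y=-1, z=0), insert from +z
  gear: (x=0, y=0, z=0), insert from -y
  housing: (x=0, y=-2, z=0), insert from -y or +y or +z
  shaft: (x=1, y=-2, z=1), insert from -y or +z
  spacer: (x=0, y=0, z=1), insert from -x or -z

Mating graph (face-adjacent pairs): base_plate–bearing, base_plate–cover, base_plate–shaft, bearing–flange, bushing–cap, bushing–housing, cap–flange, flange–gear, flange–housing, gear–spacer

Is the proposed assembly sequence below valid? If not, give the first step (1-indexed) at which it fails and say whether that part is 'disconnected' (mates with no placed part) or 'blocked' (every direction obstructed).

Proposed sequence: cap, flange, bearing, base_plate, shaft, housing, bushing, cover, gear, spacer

Invalid at step 9 (blocked)

1. cap@(-1, -1, 0) [-y clear] — {cap}
2. flange@(0, -1, 0) [+z clear] — {cap, flange}
3. bearing@(1, -1, 0) [-y clear] — {bearing, cap, flange}
4. base_plate@(1, -1, 1) [-x clear] — {base_plate, bearing, cap, flange}
5. shaft@(1, -2, 1) [-y clear] — {base_plate, bearing, cap, flange, shaft}
6. housing@(0, -2, 0) [-y clear] — {base_plate, bearing, cap, flange, housing, shaft}
7. bushing@(-1, -2, 0) [-x clear] — {base_plate, bearing, bushing, cap, flange, housing, shaft}
8. cover@(2, -1, 1) [-z clear] — {base_plate, bearing, bushing, cap, cover, flange, housing, shaft}
9. gear@(0, 0, 0) — -y all obstructed ⇒ blocked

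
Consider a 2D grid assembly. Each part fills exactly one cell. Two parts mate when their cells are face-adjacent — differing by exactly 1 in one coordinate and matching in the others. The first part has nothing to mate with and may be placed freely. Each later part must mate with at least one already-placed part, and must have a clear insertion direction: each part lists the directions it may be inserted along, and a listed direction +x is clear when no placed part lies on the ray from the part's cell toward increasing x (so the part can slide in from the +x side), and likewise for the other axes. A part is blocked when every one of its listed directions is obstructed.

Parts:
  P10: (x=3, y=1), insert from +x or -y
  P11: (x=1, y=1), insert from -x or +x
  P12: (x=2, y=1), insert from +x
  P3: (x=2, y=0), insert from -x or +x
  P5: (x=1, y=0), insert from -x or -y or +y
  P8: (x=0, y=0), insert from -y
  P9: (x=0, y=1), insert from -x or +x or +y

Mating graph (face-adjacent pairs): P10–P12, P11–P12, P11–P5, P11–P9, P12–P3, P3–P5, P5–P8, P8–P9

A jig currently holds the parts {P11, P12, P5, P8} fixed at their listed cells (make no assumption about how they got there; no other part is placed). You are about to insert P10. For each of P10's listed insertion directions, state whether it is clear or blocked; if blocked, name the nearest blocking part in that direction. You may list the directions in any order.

+x: clear; -y: clear

+x: ray from P10(3, 1) has no placed part ⇒ clear
-y: ray from P10(3, 1) has no placed part ⇒ clear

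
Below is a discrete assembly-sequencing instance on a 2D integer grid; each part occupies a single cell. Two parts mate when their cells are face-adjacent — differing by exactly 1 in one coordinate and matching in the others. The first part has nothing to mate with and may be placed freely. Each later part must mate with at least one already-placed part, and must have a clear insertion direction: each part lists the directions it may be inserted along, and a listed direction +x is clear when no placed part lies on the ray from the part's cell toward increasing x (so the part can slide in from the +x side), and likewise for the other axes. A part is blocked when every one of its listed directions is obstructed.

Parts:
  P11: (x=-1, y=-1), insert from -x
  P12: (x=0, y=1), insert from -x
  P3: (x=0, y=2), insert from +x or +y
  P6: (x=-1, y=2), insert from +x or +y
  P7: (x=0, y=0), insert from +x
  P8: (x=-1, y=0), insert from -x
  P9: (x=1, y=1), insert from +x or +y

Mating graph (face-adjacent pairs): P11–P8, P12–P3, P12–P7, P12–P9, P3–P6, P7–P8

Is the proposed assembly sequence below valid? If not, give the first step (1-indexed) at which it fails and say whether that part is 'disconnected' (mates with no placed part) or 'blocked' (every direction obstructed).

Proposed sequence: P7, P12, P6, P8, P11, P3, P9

1. P7@(0, 0) [+x clear] — {P7}
2. P12@(0, 1) [-x clear] — {P12, P7}
3. P6@(-1, 2) — no placed neighbour ⇒ disconnected

Invalid at step 3 (disconnected)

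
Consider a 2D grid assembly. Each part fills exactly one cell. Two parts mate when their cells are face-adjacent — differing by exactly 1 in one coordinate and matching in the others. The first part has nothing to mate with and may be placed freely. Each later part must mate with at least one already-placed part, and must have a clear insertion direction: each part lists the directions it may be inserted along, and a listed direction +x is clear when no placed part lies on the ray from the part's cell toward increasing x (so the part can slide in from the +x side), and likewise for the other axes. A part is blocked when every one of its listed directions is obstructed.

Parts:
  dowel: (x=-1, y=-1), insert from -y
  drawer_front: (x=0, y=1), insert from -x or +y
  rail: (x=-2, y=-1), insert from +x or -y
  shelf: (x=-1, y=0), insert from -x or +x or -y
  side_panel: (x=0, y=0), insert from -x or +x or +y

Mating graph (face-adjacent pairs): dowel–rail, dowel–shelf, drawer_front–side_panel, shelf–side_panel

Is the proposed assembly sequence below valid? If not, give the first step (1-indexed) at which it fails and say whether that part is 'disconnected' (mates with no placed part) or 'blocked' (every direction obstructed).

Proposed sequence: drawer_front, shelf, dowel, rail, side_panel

1. drawer_front@(0, 1) [-x clear] — {drawer_front}
2. shelf@(-1, 0) — no placed neighbour ⇒ disconnected

Invalid at step 2 (disconnected)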